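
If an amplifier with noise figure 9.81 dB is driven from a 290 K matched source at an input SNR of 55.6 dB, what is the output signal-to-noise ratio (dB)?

45.79 dB

By definition F = SNR_in/SNR_out, so in dB: SNR_out = SNR_in − NF
SNR_out = 55.6 − 9.81 = 45.79 dB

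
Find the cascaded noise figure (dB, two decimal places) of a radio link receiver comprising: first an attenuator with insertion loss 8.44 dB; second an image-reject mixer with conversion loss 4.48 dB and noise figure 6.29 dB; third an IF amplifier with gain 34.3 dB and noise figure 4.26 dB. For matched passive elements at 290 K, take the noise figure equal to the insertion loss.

17.95 dB

Convert to linear (a loss of L dB is a gain of −L dB): F_i = 10^(NF_i/10), G_i = 10^(G_i,dB/10)
  Stage 1: F_1 = 10^(8.44/10) = 6.982, G_1 = 10^(−8.44/10) = 0.1432
  Stage 2: F_2 = 10^(6.29/10) = 4.256, G_2 = 10^(−4.48/10) = 0.3565
  Stage 3: F_3 = 10^(4.26/10) = 2.667, G_3 = 10^(34.3/10) = 2692
Friis cascade:
  F = 6.982 + (4.256 − 1)/0.1432 + (2.667 − 1)/0.05105 = 62.37
NF = 10 log₁₀(62.37) = 17.95 dB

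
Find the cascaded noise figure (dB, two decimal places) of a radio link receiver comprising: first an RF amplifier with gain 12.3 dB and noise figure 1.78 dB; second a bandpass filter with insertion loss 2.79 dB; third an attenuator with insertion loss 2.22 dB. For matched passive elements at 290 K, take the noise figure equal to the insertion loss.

2.13 dB

Convert to linear (a loss of L dB is a gain of −L dB): F_i = 10^(NF_i/10), G_i = 10^(G_i,dB/10)
  Stage 1: F_1 = 10^(1.78/10) = 1.507, G_1 = 10^(12.3/10) = 16.98
  Stage 2: F_2 = 10^(2.79/10) = 1.901, G_2 = 10^(−2.79/10) = 0.5260
  Stage 3: F_3 = 10^(2.22/10) = 1.667, G_3 = 10^(−2.22/10) = 0.5998
Friis cascade:
  F = 1.507 + (1.901 − 1)/16.98 + (1.667 − 1)/8.933 = 1.634
NF = 10 log₁₀(1.634) = 2.13 dB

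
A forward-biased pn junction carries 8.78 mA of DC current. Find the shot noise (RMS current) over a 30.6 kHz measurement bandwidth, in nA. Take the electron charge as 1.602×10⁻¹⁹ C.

9.28 nA

I_n = √(2qI·B)
2qI·B = 2 × 1.602×10⁻¹⁹ × 8.78×10⁻³ × 3.06×10⁴ = 8.61×10⁻¹⁷ A²
I_n = √(8.61×10⁻¹⁷) = 9.28×10⁻⁹ A = 9.28 nA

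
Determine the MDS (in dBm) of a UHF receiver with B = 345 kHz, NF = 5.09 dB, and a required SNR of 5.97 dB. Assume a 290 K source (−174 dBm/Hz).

−107.6 dBm

Sensitivity = −174 + 10 log₁₀(B) + NF + SNR_min
= −174 + 55.38 + 5.09 + 5.97
= −107.56 dBm → −107.6 dBm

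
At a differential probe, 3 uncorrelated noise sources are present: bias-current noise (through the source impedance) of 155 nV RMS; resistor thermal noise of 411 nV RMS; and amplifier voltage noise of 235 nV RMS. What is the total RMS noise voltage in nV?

498 nV

Uncorrelated sources add in power (mean-square): V_tot = √(ΣV_i²)
V_tot = √[(1.55×10⁻⁷)² + (4.11×10⁻⁷)² + (2.35×10⁻⁷)²] = 4.98×10⁻⁷ V = 498 nV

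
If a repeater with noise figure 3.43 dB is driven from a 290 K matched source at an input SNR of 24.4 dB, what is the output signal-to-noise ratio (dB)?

By definition F = SNR_in/SNR_out, so in dB: SNR_out = SNR_in − NF
SNR_out = 24.4 − 3.43 = 20.97 dB

20.97 dB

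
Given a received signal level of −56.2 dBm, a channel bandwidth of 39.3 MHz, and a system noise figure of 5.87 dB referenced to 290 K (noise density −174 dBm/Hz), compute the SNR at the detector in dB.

36.0 dB

Noise floor: N = −174 + 10 log₁₀(B) + NF
10 log₁₀(3.93×10⁷) = 75.94 dB
N = −174 + 75.94 + 5.87 = −92.19 dBm
SNR = P_sig − N = −56.2 − (−92.19) = 35.99 dB → 36.0 dB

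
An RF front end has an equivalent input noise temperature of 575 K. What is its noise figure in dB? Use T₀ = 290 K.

F = 1 + T_e/T₀ = 1 + 575/290 = 2.98276
NF = 10 log₁₀(2.98276) = 4.75 dB

4.75 dB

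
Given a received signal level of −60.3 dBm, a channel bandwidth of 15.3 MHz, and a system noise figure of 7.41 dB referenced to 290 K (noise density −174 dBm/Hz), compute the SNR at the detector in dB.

34.4 dB

Noise floor: N = −174 + 10 log₁₀(B) + NF
10 log₁₀(1.53×10⁷) = 71.85 dB
N = −174 + 71.85 + 7.41 = −94.74 dBm
SNR = P_sig − N = −60.3 − (−94.74) = 34.44 dB → 34.4 dB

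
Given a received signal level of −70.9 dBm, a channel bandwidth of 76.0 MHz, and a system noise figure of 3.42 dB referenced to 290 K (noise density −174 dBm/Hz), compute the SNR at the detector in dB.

Noise floor: N = −174 + 10 log₁₀(B) + NF
10 log₁₀(7.60×10⁷) = 78.81 dB
N = −174 + 78.81 + 3.42 = −91.77 dBm
SNR = P_sig − N = −70.9 − (−91.77) = 20.87 dB → 20.9 dB

20.9 dB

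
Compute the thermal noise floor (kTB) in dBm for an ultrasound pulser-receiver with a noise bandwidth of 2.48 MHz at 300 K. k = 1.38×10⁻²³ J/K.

−109.9 dBm

P_n = kTB = 1.38×10⁻²³ × 300 × 2.48×10⁶ = 1.03×10⁻¹⁴ W
In dBm: 10 log₁₀(1.03×10⁻¹⁴ / 10⁻³) = −109.9 dBm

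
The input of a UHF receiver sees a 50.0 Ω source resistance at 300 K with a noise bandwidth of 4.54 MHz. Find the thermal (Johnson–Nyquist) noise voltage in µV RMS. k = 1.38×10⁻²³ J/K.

1.94 µV

V_n = √(4kTRB)
4kTRB = 4 × 1.38×10⁻²³ × 300 × 5.00×10¹ × 4.54×10⁶ = 3.76×10⁻¹² V²
V_n = √(3.76×10⁻¹²) = 1.94×10⁻⁶ V = 1.94 µV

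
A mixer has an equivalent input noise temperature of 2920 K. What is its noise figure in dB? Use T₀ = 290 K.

10.44 dB

F = 1 + T_e/T₀ = 1 + 2920/290 = 11.069
NF = 10 log₁₀(11.069) = 10.44 dB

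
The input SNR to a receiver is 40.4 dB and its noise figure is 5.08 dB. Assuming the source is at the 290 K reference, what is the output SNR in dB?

35.32 dB

By definition F = SNR_in/SNR_out, so in dB: SNR_out = SNR_in − NF
SNR_out = 40.4 − 5.08 = 35.32 dB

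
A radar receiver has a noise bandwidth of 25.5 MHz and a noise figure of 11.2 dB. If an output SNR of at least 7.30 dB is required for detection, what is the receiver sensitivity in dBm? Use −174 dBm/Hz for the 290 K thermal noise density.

−81.4 dBm

Sensitivity = −174 + 10 log₁₀(B) + NF + SNR_min
= −174 + 74.07 + 11.2 + 7.30
= −81.43 dBm → −81.4 dBm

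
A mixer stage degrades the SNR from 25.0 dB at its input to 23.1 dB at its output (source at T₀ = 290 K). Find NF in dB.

1.9 dB

NF (dB) = SNR_in(dB) − SNR_out(dB) when the source is at T₀
NF = 25.0 − 23.1 = 1.9 dB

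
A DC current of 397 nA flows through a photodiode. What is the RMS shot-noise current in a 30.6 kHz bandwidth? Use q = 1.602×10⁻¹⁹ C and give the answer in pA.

62.4 pA

I_n = √(2qI·B)
2qI·B = 2 × 1.602×10⁻¹⁹ × 3.97×10⁻⁷ × 3.06×10⁴ = 3.89×10⁻²¹ A²
I_n = √(3.89×10⁻²¹) = 6.24×10⁻¹¹ A = 62.4 pA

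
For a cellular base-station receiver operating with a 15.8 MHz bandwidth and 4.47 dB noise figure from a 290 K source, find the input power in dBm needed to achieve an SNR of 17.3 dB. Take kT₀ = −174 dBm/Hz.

−80.2 dBm

Sensitivity = −174 + 10 log₁₀(B) + NF + SNR_min
= −174 + 71.99 + 4.47 + 17.3
= −80.24 dBm → −80.2 dBm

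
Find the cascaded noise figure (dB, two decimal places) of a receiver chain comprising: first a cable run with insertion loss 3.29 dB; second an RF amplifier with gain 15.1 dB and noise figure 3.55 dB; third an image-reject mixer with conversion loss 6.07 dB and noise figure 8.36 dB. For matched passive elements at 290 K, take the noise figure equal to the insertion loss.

Convert to linear (a loss of L dB is a gain of −L dB): F_i = 10^(NF_i/10), G_i = 10^(G_i,dB/10)
  Stage 1: F_1 = 10^(3.29/10) = 2.133, G_1 = 10^(−3.29/10) = 0.4688
  Stage 2: F_2 = 10^(3.55/10) = 2.265, G_2 = 10^(15.1/10) = 32.36
  Stage 3: F_3 = 10^(8.36/10) = 6.855, G_3 = 10^(−6.07/10) = 0.2472
Friis cascade:
  F = 2.133 + (2.265 − 1)/0.4688 + (6.855 − 1)/15.17 = 5.217
NF = 10 log₁₀(5.217) = 7.17 dB

7.17 dB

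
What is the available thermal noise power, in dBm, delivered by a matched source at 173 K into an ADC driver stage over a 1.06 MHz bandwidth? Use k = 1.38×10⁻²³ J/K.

P_n = kTB = 1.38×10⁻²³ × 173 × 1.06×10⁶ = 2.53×10⁻¹⁵ W
In dBm: 10 log₁₀(2.53×10⁻¹⁵ / 10⁻³) = −116.0 dBm

−116.0 dBm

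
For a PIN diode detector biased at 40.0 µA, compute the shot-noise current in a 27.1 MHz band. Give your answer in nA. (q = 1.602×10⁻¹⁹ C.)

18.6 nA

I_n = √(2qI·B)
2qI·B = 2 × 1.602×10⁻¹⁹ × 4.00×10⁻⁵ × 2.71×10⁷ = 3.47×10⁻¹⁶ A²
I_n = √(3.47×10⁻¹⁶) = 1.86×10⁻⁸ A = 18.6 nA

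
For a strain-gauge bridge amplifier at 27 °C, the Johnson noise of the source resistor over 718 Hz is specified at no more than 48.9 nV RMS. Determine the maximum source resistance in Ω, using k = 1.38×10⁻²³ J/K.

T = 27 °C + 273.15 = 300.15 K
Johnson–Nyquist: V_n = √(4kTRB) ⇒ R = V_n² / (4kTB)
4kTB = 4 × 1.38×10⁻²³ × 300.15 × 7.18×10² = 1.19×10⁻¹⁷
R = (4.89×10⁻⁸)² / 1.19×10⁻¹⁷ = 2.01×10² Ω = 201 Ω

201 Ω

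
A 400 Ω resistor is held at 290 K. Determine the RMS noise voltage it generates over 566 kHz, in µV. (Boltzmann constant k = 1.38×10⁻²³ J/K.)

V_n = √(4kTRB)
4kTRB = 4 × 1.38×10⁻²³ × 290 × 4.00×10² × 5.66×10⁵ = 3.62×10⁻¹² V²
V_n = √(3.62×10⁻¹²) = 1.90×10⁻⁶ V = 1.90 µV

1.90 µV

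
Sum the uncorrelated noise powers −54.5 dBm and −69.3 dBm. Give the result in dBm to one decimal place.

Convert to linear, add, convert back:
P₁ = 3.55×10⁻⁹ W, P₂ = 1.17×10⁻¹⁰ W
P_tot = 3.67×10⁻⁹ W → 10 log₁₀(P_tot / 10⁻³) = −54.4 dBm

−54.4 dBm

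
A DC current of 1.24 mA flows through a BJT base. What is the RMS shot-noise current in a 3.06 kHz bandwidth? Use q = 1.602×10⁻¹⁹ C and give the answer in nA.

I_n = √(2qI·B)
2qI·B = 2 × 1.602×10⁻¹⁹ × 1.24×10⁻³ × 3.06×10³ = 1.22×10⁻¹⁸ A²
I_n = √(1.22×10⁻¹⁸) = 1.10×10⁻⁹ A = 1.10 nA

1.10 nA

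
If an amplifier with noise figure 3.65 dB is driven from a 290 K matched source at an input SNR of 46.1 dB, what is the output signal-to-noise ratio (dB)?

42.45 dB

By definition F = SNR_in/SNR_out, so in dB: SNR_out = SNR_in − NF
SNR_out = 46.1 − 3.65 = 42.45 dB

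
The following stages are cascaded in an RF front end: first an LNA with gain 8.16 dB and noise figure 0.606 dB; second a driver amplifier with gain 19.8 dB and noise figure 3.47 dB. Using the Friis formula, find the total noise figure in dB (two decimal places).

Convert to linear (a loss of L dB is a gain of −L dB): F_i = 10^(NF_i/10), G_i = 10^(G_i,dB/10)
  Stage 1: F_1 = 10^(0.606/10) = 1.150, G_1 = 10^(8.16/10) = 6.546
  Stage 2: F_2 = 10^(3.47/10) = 2.223, G_2 = 10^(19.8/10) = 95.50
Friis cascade:
  F = 1.150 + (2.223 − 1)/6.546 = 1.337
NF = 10 log₁₀(1.337) = 1.26 dB

1.26 dB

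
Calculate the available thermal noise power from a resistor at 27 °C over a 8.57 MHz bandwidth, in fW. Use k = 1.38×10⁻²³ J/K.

35.5 fW

T = 27 °C + 273.15 = 300.15 K
P_n = kTB = 1.38×10⁻²³ × 300.15 × 8.57×10⁶ = 3.55×10⁻¹⁴ W = 35.5 fW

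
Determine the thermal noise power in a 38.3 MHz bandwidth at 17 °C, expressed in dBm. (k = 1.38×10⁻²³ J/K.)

T = 17 °C + 273.15 = 290.15 K
P_n = kTB = 1.38×10⁻²³ × 290.15 × 3.83×10⁷ = 1.53×10⁻¹³ W
In dBm: 10 log₁₀(1.53×10⁻¹³ / 10⁻³) = −98.1 dBm

−98.1 dBm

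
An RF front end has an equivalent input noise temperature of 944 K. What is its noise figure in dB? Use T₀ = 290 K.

6.29 dB

F = 1 + T_e/T₀ = 1 + 944/290 = 4.25517
NF = 10 log₁₀(4.25517) = 6.29 dB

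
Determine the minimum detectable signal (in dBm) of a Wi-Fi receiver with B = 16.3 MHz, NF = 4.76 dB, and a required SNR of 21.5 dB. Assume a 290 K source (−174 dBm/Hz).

Sensitivity = −174 + 10 log₁₀(B) + NF + SNR_min
= −174 + 72.12 + 4.76 + 21.5
= −75.62 dBm → −75.6 dBm

−75.6 dBm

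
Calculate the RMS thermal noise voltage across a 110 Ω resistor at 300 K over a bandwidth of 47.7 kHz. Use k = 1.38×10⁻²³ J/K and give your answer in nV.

V_n = √(4kTRB)
4kTRB = 4 × 1.38×10⁻²³ × 300 × 1.10×10² × 4.77×10⁴ = 8.69×10⁻¹⁴ V²
V_n = √(8.69×10⁻¹⁴) = 2.95×10⁻⁷ V = 295 nV

295 nV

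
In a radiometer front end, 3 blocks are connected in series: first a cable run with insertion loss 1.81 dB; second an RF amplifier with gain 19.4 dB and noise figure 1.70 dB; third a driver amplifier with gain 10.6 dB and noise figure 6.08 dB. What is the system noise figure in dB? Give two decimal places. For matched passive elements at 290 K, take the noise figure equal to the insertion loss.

3.61 dB

Convert to linear (a loss of L dB is a gain of −L dB): F_i = 10^(NF_i/10), G_i = 10^(G_i,dB/10)
  Stage 1: F_1 = 10^(1.81/10) = 1.517, G_1 = 10^(−1.81/10) = 0.6592
  Stage 2: F_2 = 10^(1.70/10) = 1.479, G_2 = 10^(19.4/10) = 87.10
  Stage 3: F_3 = 10^(6.08/10) = 4.055, G_3 = 10^(10.6/10) = 11.48
Friis cascade:
  F = 1.517 + (1.479 − 1)/0.6592 + (4.055 − 1)/57.41 = 2.297
NF = 10 log₁₀(2.297) = 3.61 dB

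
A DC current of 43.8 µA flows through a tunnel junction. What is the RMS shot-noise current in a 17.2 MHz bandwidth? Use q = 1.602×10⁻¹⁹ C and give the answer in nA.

15.5 nA

I_n = √(2qI·B)
2qI·B = 2 × 1.602×10⁻¹⁹ × 4.38×10⁻⁵ × 1.72×10⁷ = 2.41×10⁻¹⁶ A²
I_n = √(2.41×10⁻¹⁶) = 1.55×10⁻⁸ A = 15.5 nA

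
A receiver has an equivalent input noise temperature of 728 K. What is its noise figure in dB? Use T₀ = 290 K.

5.45 dB

F = 1 + T_e/T₀ = 1 + 728/290 = 3.51034
NF = 10 log₁₀(3.51034) = 5.45 dB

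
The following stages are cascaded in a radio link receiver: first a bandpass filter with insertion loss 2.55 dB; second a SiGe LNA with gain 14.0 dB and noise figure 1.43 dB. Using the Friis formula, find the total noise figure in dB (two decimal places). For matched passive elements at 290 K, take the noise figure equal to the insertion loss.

Convert to linear (a loss of L dB is a gain of −L dB): F_i = 10^(NF_i/10), G_i = 10^(G_i,dB/10)
  Stage 1: F_1 = 10^(2.55/10) = 1.799, G_1 = 10^(−2.55/10) = 0.5559
  Stage 2: F_2 = 10^(1.43/10) = 1.390, G_2 = 10^(14.0/10) = 25.12
Friis cascade:
  F = 1.799 + (1.390 − 1)/0.5559 = 2.500
NF = 10 log₁₀(2.500) = 3.98 dB

3.98 dB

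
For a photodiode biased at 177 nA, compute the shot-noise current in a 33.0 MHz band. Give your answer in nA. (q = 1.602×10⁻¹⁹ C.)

I_n = √(2qI·B)
2qI·B = 2 × 1.602×10⁻¹⁹ × 1.77×10⁻⁷ × 3.30×10⁷ = 1.87×10⁻¹⁸ A²
I_n = √(1.87×10⁻¹⁸) = 1.37×10⁻⁹ A = 1.37 nA

1.37 nA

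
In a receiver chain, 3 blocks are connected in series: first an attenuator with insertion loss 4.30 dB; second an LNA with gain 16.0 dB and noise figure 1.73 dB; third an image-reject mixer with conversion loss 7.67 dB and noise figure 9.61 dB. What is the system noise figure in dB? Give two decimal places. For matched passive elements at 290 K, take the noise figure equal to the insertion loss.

Convert to linear (a loss of L dB is a gain of −L dB): F_i = 10^(NF_i/10), G_i = 10^(G_i,dB/10)
  Stage 1: F_1 = 10^(4.30/10) = 2.692, G_1 = 10^(−4.30/10) = 0.3715
  Stage 2: F_2 = 10^(1.73/10) = 1.489, G_2 = 10^(16.0/10) = 39.81
  Stage 3: F_3 = 10^(9.61/10) = 9.141, G_3 = 10^(−7.67/10) = 0.1710
Friis cascade:
  F = 2.692 + (1.489 − 1)/0.3715 + (9.141 − 1)/14.79 = 4.559
NF = 10 log₁₀(4.559) = 6.59 dB

6.59 dB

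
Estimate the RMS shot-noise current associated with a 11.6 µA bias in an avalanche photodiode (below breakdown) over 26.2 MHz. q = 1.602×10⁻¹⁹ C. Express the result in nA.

I_n = √(2qI·B)
2qI·B = 2 × 1.602×10⁻¹⁹ × 1.16×10⁻⁵ × 2.62×10⁷ = 9.74×10⁻¹⁷ A²
I_n = √(9.74×10⁻¹⁷) = 9.87×10⁻⁹ A = 9.87 nA

9.87 nA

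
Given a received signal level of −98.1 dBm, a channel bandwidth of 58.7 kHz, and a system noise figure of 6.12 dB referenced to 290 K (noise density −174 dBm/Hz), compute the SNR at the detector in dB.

22.1 dB

Noise floor: N = −174 + 10 log₁₀(B) + NF
10 log₁₀(5.87×10⁴) = 47.69 dB
N = −174 + 47.69 + 6.12 = −120.19 dBm
SNR = P_sig − N = −98.1 − (−120.19) = 22.09 dB → 22.1 dB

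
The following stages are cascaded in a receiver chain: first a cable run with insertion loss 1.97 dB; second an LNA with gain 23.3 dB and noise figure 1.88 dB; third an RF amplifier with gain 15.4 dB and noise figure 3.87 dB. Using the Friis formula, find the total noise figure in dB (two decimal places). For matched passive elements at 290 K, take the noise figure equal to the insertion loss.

Convert to linear (a loss of L dB is a gain of −L dB): F_i = 10^(NF_i/10), G_i = 10^(G_i,dB/10)
  Stage 1: F_1 = 10^(1.97/10) = 1.574, G_1 = 10^(−1.97/10) = 0.6353
  Stage 2: F_2 = 10^(1.88/10) = 1.542, G_2 = 10^(23.3/10) = 213.8
  Stage 3: F_3 = 10^(3.87/10) = 2.438, G_3 = 10^(15.4/10) = 34.67
Friis cascade:
  F = 1.574 + (1.542 − 1)/0.6353 + (2.438 − 1)/135.8 = 2.437
NF = 10 log₁₀(2.437) = 3.87 dB

3.87 dB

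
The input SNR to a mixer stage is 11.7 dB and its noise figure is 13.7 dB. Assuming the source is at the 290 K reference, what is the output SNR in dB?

By definition F = SNR_in/SNR_out, so in dB: SNR_out = SNR_in − NF
SNR_out = 11.7 − 13.7 = −2.0 dB

−2.0 dB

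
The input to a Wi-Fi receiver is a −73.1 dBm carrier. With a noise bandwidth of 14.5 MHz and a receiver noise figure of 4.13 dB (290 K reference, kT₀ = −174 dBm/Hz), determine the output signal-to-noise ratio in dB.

25.2 dB

Noise floor: N = −174 + 10 log₁₀(B) + NF
10 log₁₀(1.45×10⁷) = 71.61 dB
N = −174 + 71.61 + 4.13 = −98.26 dBm
SNR = P_sig − N = −73.1 − (−98.26) = 25.16 dB → 25.2 dB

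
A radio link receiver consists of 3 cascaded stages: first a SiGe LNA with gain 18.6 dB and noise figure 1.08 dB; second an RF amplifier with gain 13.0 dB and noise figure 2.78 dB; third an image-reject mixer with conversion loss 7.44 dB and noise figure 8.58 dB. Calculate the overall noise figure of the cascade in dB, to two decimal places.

Convert to linear (a loss of L dB is a gain of −L dB): F_i = 10^(NF_i/10), G_i = 10^(G_i,dB/10)
  Stage 1: F_1 = 10^(1.08/10) = 1.282, G_1 = 10^(18.6/10) = 72.44
  Stage 2: F_2 = 10^(2.78/10) = 1.897, G_2 = 10^(13.0/10) = 19.95
  Stage 3: F_3 = 10^(8.58/10) = 7.211, G_3 = 10^(−7.44/10) = 0.1803
Friis cascade:
  F = 1.282 + (1.897 − 1)/72.44 + (7.211 − 1)/1445 = 1.299
NF = 10 log₁₀(1.299) = 1.14 dB

1.14 dB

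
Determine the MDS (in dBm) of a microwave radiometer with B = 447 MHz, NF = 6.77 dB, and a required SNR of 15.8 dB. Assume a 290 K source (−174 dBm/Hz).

Sensitivity = −174 + 10 log₁₀(B) + NF + SNR_min
= −174 + 86.5 + 6.77 + 15.8
= −64.93 dBm → −64.9 dBm

−64.9 dBm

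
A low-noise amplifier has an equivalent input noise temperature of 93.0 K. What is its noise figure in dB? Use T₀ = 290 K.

F = 1 + T_e/T₀ = 1 + 93.0/290 = 1.32069
NF = 10 log₁₀(1.32069) = 1.21 dB

1.21 dB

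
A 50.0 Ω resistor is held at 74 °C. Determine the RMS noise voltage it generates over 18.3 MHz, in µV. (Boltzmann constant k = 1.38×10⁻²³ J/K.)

4.19 µV

T = 74 °C + 273.15 = 347.15 K
V_n = √(4kTRB)
4kTRB = 4 × 1.38×10⁻²³ × 347.15 × 5.00×10¹ × 1.83×10⁷ = 1.75×10⁻¹¹ V²
V_n = √(1.75×10⁻¹¹) = 4.19×10⁻⁶ V = 4.19 µV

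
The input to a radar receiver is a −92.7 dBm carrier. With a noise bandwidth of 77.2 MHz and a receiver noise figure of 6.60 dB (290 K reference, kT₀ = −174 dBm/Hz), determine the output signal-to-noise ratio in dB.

−4.2 dB

Noise floor: N = −174 + 10 log₁₀(B) + NF
10 log₁₀(7.72×10⁷) = 78.88 dB
N = −174 + 78.88 + 6.60 = −88.52 dBm
SNR = P_sig − N = −92.7 − (−88.52) = −4.18 dB → −4.2 dB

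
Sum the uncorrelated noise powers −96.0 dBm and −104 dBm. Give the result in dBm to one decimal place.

Convert to linear, add, convert back:
P₁ = 2.51×10⁻¹³ W, P₂ = 3.98×10⁻¹⁴ W
P_tot = 2.91×10⁻¹³ W → 10 log₁₀(P_tot / 10⁻³) = −95.4 dBm

−95.4 dBm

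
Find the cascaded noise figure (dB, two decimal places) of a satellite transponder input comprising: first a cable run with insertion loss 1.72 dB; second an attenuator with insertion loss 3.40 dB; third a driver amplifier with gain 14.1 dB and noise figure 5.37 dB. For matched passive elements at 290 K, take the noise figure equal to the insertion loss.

Convert to linear (a loss of L dB is a gain of −L dB): F_i = 10^(NF_i/10), G_i = 10^(G_i,dB/10)
  Stage 1: F_1 = 10^(1.72/10) = 1.486, G_1 = 10^(−1.72/10) = 0.6730
  Stage 2: F_2 = 10^(3.40/10) = 2.188, G_2 = 10^(−3.40/10) = 0.4571
  Stage 3: F_3 = 10^(5.37/10) = 3.443, G_3 = 10^(14.1/10) = 25.70
Friis cascade:
  F = 1.486 + (2.188 − 1)/0.6730 + (3.443 − 1)/0.3076 = 11.19
NF = 10 log₁₀(11.19) = 10.49 dB

10.49 dB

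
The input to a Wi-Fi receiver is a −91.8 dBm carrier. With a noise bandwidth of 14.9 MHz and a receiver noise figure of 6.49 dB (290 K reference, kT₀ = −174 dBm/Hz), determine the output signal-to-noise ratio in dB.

4.0 dB

Noise floor: N = −174 + 10 log₁₀(B) + NF
10 log₁₀(1.49×10⁷) = 71.73 dB
N = −174 + 71.73 + 6.49 = −95.78 dBm
SNR = P_sig − N = −91.8 − (−95.78) = 3.98 dB → 4.0 dB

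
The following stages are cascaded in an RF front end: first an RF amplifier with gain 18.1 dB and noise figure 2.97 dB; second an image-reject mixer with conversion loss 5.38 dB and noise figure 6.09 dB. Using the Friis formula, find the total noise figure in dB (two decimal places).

3.07 dB

Convert to linear (a loss of L dB is a gain of −L dB): F_i = 10^(NF_i/10), G_i = 10^(G_i,dB/10)
  Stage 1: F_1 = 10^(2.97/10) = 1.982, G_1 = 10^(18.1/10) = 64.57
  Stage 2: F_2 = 10^(6.09/10) = 4.064, G_2 = 10^(−5.38/10) = 0.2897
Friis cascade:
  F = 1.982 + (4.064 − 1)/64.57 = 2.029
NF = 10 log₁₀(2.029) = 3.07 dB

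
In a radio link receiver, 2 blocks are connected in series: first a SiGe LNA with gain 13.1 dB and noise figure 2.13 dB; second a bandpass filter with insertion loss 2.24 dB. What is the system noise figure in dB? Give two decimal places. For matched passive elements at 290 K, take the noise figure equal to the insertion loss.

Convert to linear (a loss of L dB is a gain of −L dB): F_i = 10^(NF_i/10), G_i = 10^(G_i,dB/10)
  Stage 1: F_1 = 10^(2.13/10) = 1.633, G_1 = 10^(13.1/10) = 20.42
  Stage 2: F_2 = 10^(2.24/10) = 1.675, G_2 = 10^(−2.24/10) = 0.5970
Friis cascade:
  F = 1.633 + (1.675 − 1)/20.42 = 1.666
NF = 10 log₁₀(1.666) = 2.22 dB

2.22 dB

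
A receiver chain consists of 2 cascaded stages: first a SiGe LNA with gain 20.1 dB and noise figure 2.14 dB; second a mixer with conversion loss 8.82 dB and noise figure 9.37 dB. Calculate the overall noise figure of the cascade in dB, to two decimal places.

2.33 dB

Convert to linear (a loss of L dB is a gain of −L dB): F_i = 10^(NF_i/10), G_i = 10^(G_i,dB/10)
  Stage 1: F_1 = 10^(2.14/10) = 1.637, G_1 = 10^(20.1/10) = 102.3
  Stage 2: F_2 = 10^(9.37/10) = 8.650, G_2 = 10^(−8.82/10) = 0.1312
Friis cascade:
  F = 1.637 + (8.650 − 1)/102.3 = 1.712
NF = 10 log₁₀(1.712) = 2.33 dB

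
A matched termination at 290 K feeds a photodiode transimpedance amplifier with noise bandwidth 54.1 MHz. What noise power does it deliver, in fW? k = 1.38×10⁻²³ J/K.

P_n = kTB = 1.38×10⁻²³ × 290 × 5.41×10⁷ = 2.17×10⁻¹³ W = 217 fW

217 fW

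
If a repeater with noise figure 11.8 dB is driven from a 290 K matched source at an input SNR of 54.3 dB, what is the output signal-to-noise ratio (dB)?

By definition F = SNR_in/SNR_out, so in dB: SNR_out = SNR_in − NF
SNR_out = 54.3 − 11.8 = 42.5 dB

42.5 dB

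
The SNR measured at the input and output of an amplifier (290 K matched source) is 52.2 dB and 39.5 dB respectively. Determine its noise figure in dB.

12.7 dB

NF (dB) = SNR_in(dB) − SNR_out(dB) when the source is at T₀
NF = 52.2 − 39.5 = 12.7 dB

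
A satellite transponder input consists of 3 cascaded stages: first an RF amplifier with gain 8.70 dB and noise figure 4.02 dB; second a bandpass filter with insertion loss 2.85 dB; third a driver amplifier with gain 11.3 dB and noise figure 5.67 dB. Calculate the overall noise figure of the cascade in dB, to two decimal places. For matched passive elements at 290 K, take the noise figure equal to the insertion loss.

Convert to linear (a loss of L dB is a gain of −L dB): F_i = 10^(NF_i/10), G_i = 10^(G_i,dB/10)
  Stage 1: F_1 = 10^(4.02/10) = 2.523, G_1 = 10^(8.70/10) = 7.413
  Stage 2: F_2 = 10^(2.85/10) = 1.928, G_2 = 10^(−2.85/10) = 0.5188
  Stage 3: F_3 = 10^(5.67/10) = 3.690, G_3 = 10^(11.3/10) = 13.49
Friis cascade:
  F = 2.523 + (1.928 − 1)/7.413 + (3.690 − 1)/3.846 = 3.348
NF = 10 log₁₀(3.348) = 5.25 dB

5.25 dB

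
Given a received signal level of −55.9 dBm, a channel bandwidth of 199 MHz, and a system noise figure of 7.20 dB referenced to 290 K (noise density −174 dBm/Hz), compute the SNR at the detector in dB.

Noise floor: N = −174 + 10 log₁₀(B) + NF
10 log₁₀(1.99×10⁸) = 82.99 dB
N = −174 + 82.99 + 7.20 = −83.81 dBm
SNR = P_sig − N = −55.9 − (−83.81) = 27.91 dB → 27.9 dB

27.9 dB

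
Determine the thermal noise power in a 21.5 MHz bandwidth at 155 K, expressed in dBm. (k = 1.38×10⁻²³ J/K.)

−103.4 dBm

P_n = kTB = 1.38×10⁻²³ × 155 × 2.15×10⁷ = 4.60×10⁻¹⁴ W
In dBm: 10 log₁₀(4.60×10⁻¹⁴ / 10⁻³) = −103.4 dBm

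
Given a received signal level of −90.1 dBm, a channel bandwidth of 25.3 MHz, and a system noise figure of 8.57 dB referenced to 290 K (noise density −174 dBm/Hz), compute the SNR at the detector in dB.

Noise floor: N = −174 + 10 log₁₀(B) + NF
10 log₁₀(2.53×10⁷) = 74.03 dB
N = −174 + 74.03 + 8.57 = −91.40 dBm
SNR = P_sig − N = −90.1 − (−91.40) = 1.30 dB → 1.3 dB

1.3 dB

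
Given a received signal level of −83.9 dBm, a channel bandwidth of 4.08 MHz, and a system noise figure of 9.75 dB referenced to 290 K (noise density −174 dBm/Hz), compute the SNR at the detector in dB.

14.2 dB

Noise floor: N = −174 + 10 log₁₀(B) + NF
10 log₁₀(4.08×10⁶) = 66.11 dB
N = −174 + 66.11 + 9.75 = −98.14 dBm
SNR = P_sig − N = −83.9 − (−98.14) = 14.24 dB → 14.2 dB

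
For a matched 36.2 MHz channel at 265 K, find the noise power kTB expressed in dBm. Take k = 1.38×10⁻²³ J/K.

−98.8 dBm

P_n = kTB = 1.38×10⁻²³ × 265 × 3.62×10⁷ = 1.32×10⁻¹³ W
In dBm: 10 log₁₀(1.32×10⁻¹³ / 10⁻³) = −98.8 dBm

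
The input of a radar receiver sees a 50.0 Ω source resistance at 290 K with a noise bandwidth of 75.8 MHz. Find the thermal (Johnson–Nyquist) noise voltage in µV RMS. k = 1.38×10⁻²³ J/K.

V_n = √(4kTRB)
4kTRB = 4 × 1.38×10⁻²³ × 290 × 5.00×10¹ × 7.58×10⁷ = 6.07×10⁻¹¹ V²
V_n = √(6.07×10⁻¹¹) = 7.79×10⁻⁶ V = 7.79 µV

7.79 µV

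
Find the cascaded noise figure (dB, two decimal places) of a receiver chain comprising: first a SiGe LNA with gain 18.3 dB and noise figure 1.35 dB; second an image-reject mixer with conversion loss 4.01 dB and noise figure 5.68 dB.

1.48 dB

Convert to linear (a loss of L dB is a gain of −L dB): F_i = 10^(NF_i/10), G_i = 10^(G_i,dB/10)
  Stage 1: F_1 = 10^(1.35/10) = 1.365, G_1 = 10^(18.3/10) = 67.61
  Stage 2: F_2 = 10^(5.68/10) = 3.698, G_2 = 10^(−4.01/10) = 0.3972
Friis cascade:
  F = 1.365 + (3.698 − 1)/67.61 = 1.404
NF = 10 log₁₀(1.404) = 1.48 dB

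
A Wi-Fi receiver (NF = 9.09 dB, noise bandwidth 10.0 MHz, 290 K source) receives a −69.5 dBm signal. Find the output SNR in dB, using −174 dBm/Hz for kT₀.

25.4 dB

Noise floor: N = −174 + 10 log₁₀(B) + NF
10 log₁₀(1.00×10⁷) = 70 dB
N = −174 + 70 + 9.09 = −94.91 dBm
SNR = P_sig − N = −69.5 − (−94.91) = 25.41 dB → 25.4 dB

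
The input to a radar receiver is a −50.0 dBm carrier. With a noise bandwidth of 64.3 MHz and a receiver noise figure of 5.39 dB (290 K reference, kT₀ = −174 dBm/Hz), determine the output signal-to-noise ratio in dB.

Noise floor: N = −174 + 10 log₁₀(B) + NF
10 log₁₀(6.43×10⁷) = 78.08 dB
N = −174 + 78.08 + 5.39 = −90.53 dBm
SNR = P_sig − N = −50.0 − (−90.53) = 40.53 dB → 40.5 dB

40.5 dB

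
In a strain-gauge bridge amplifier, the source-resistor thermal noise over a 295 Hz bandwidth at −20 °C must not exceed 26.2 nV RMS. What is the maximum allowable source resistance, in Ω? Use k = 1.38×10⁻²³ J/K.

T = −20 °C + 273.15 = 253.15 K
Johnson–Nyquist: V_n = √(4kTRB) ⇒ R = V_n² / (4kTB)
4kTB = 4 × 1.38×10⁻²³ × 253.15 × 2.95×10² = 4.12×10⁻¹⁸
R = (2.62×10⁻⁸)² / 4.12×10⁻¹⁸ = 1.67×10² Ω = 167 Ω

167 Ω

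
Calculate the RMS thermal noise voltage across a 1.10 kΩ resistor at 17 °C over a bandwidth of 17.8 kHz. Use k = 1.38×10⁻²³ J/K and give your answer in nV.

T = 17 °C + 273.15 = 290.15 K
V_n = √(4kTRB)
4kTRB = 4 × 1.38×10⁻²³ × 290.15 × 1.10×10³ × 1.78×10⁴ = 3.14×10⁻¹³ V²
V_n = √(3.14×10⁻¹³) = 5.60×10⁻⁷ V = 560 nV

560 nV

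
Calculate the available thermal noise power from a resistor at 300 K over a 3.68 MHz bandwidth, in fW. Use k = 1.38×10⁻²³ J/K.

15.2 fW

P_n = kTB = 1.38×10⁻²³ × 300 × 3.68×10⁶ = 1.52×10⁻¹⁴ W = 15.2 fW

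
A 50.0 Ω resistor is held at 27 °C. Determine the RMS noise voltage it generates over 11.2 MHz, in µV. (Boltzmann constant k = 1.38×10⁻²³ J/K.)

T = 27 °C + 273.15 = 300.15 K
V_n = √(4kTRB)
4kTRB = 4 × 1.38×10⁻²³ × 300.15 × 5.00×10¹ × 1.12×10⁷ = 9.28×10⁻¹² V²
V_n = √(9.28×10⁻¹²) = 3.05×10⁻⁶ V = 3.05 µV

3.05 µV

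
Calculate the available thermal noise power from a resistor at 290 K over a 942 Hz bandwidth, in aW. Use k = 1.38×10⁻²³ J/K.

3.77 aW

P_n = kTB = 1.38×10⁻²³ × 290 × 9.42×10² = 3.77×10⁻¹⁸ W = 3.77 aW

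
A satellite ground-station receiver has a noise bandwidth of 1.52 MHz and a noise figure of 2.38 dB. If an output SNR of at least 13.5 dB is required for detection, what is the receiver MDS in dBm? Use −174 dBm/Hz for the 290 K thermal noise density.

Sensitivity = −174 + 10 log₁₀(B) + NF + SNR_min
= −174 + 61.82 + 2.38 + 13.5
= −96.30 dBm → −96.3 dBm

−96.3 dBm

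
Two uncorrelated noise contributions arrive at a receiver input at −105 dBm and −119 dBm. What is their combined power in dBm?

Convert to linear, add, convert back:
P₁ = 3.16×10⁻¹⁴ W, P₂ = 1.26×10⁻¹⁵ W
P_tot = 3.29×10⁻¹⁴ W → 10 log₁₀(P_tot / 10⁻³) = −104.8 dBm

−104.8 dBm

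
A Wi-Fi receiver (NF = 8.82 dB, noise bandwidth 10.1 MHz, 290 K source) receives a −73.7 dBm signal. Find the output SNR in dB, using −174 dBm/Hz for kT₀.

Noise floor: N = −174 + 10 log₁₀(B) + NF
10 log₁₀(1.01×10⁷) = 70.04 dB
N = −174 + 70.04 + 8.82 = −95.14 dBm
SNR = P_sig − N = −73.7 − (−95.14) = 21.44 dB → 21.4 dB

21.4 dB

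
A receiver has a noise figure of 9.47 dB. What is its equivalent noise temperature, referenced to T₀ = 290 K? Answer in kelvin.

F = 10^(9.47/10) = 8.85116
T_e = (F − 1)·T₀ = (8.85116 − 1) × 290 = 2277 K

2277 K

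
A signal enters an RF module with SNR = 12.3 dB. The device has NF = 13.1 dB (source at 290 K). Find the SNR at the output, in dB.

By definition F = SNR_in/SNR_out, so in dB: SNR_out = SNR_in − NF
SNR_out = 12.3 − 13.1 = −0.8 dB

−0.8 dB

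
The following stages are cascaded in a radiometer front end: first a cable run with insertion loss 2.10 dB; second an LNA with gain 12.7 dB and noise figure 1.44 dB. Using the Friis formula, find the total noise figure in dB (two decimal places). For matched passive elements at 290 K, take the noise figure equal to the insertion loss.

3.54 dB

Convert to linear (a loss of L dB is a gain of −L dB): F_i = 10^(NF_i/10), G_i = 10^(G_i,dB/10)
  Stage 1: F_1 = 10^(2.10/10) = 1.622, G_1 = 10^(−2.10/10) = 0.6166
  Stage 2: F_2 = 10^(1.44/10) = 1.393, G_2 = 10^(12.7/10) = 18.62
Friis cascade:
  F = 1.622 + (1.393 − 1)/0.6166 = 2.259
NF = 10 log₁₀(2.259) = 3.54 dB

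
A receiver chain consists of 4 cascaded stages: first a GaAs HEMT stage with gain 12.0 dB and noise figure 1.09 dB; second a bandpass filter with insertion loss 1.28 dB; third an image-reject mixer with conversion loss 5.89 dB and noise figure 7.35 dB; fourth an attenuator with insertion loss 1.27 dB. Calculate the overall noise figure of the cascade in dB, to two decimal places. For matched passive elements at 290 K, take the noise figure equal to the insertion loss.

2.54 dB

Convert to linear (a loss of L dB is a gain of −L dB): F_i = 10^(NF_i/10), G_i = 10^(G_i,dB/10)
  Stage 1: F_1 = 10^(1.09/10) = 1.285, G_1 = 10^(12.0/10) = 15.85
  Stage 2: F_2 = 10^(1.28/10) = 1.343, G_2 = 10^(−1.28/10) = 0.7447
  Stage 3: F_3 = 10^(7.35/10) = 5.433, G_3 = 10^(−5.89/10) = 0.2576
  Stage 4: F_4 = 10^(1.27/10) = 1.340, G_4 = 10^(−1.27/10) = 0.7464
Friis cascade:
  F = 1.285 + (1.343 − 1)/15.85 + (5.433 − 1)/11.80 + (1.340 − 1)/3.041 = 1.794
NF = 10 log₁₀(1.794) = 2.54 dB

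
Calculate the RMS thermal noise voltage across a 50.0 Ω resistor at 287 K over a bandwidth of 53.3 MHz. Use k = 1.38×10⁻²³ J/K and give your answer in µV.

6.50 µV

V_n = √(4kTRB)
4kTRB = 4 × 1.38×10⁻²³ × 287 × 5.00×10¹ × 5.33×10⁷ = 4.22×10⁻¹¹ V²
V_n = √(4.22×10⁻¹¹) = 6.50×10⁻⁶ V = 6.50 µV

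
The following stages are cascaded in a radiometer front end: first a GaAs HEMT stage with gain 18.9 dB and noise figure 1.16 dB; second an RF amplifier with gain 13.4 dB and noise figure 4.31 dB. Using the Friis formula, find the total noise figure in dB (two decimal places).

Convert to linear (a loss of L dB is a gain of −L dB): F_i = 10^(NF_i/10), G_i = 10^(G_i,dB/10)
  Stage 1: F_1 = 10^(1.16/10) = 1.306, G_1 = 10^(18.9/10) = 77.62
  Stage 2: F_2 = 10^(4.31/10) = 2.698, G_2 = 10^(13.4/10) = 21.88
Friis cascade:
  F = 1.306 + (2.698 − 1)/77.62 = 1.328
NF = 10 log₁₀(1.328) = 1.23 dB

1.23 dB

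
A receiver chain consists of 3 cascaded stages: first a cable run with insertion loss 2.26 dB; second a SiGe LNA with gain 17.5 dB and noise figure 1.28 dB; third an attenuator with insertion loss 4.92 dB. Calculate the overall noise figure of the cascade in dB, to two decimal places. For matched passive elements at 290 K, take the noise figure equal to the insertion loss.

3.66 dB

Convert to linear (a loss of L dB is a gain of −L dB): F_i = 10^(NF_i/10), G_i = 10^(G_i,dB/10)
  Stage 1: F_1 = 10^(2.26/10) = 1.683, G_1 = 10^(−2.26/10) = 0.5943
  Stage 2: F_2 = 10^(1.28/10) = 1.343, G_2 = 10^(17.5/10) = 56.23
  Stage 3: F_3 = 10^(4.92/10) = 3.105, G_3 = 10^(−4.92/10) = 0.3221
Friis cascade:
  F = 1.683 + (1.343 − 1)/0.5943 + (3.105 − 1)/33.42 = 2.322
NF = 10 log₁₀(2.322) = 3.66 dB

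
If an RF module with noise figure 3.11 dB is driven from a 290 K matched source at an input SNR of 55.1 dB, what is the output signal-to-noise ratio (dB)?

51.99 dB

By definition F = SNR_in/SNR_out, so in dB: SNR_out = SNR_in − NF
SNR_out = 55.1 − 3.11 = 51.99 dB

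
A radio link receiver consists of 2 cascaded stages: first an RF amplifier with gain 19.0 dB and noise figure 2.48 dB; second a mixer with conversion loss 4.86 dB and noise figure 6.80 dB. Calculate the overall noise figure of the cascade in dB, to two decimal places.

Convert to linear (a loss of L dB is a gain of −L dB): F_i = 10^(NF_i/10), G_i = 10^(G_i,dB/10)
  Stage 1: F_1 = 10^(2.48/10) = 1.770, G_1 = 10^(19.0/10) = 79.43
  Stage 2: F_2 = 10^(6.80/10) = 4.786, G_2 = 10^(−4.86/10) = 0.3266
Friis cascade:
  F = 1.770 + (4.786 − 1)/79.43 = 1.818
NF = 10 log₁₀(1.818) = 2.60 dB

2.60 dB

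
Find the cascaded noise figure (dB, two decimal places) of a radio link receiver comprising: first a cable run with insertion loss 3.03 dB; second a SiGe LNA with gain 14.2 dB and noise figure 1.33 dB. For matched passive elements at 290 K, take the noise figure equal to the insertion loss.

Convert to linear (a loss of L dB is a gain of −L dB): F_i = 10^(NF_i/10), G_i = 10^(G_i,dB/10)
  Stage 1: F_1 = 10^(3.03/10) = 2.009, G_1 = 10^(−3.03/10) = 0.4977
  Stage 2: F_2 = 10^(1.33/10) = 1.358, G_2 = 10^(14.2/10) = 26.30
Friis cascade:
  F = 2.009 + (1.358 − 1)/0.4977 = 2.729
NF = 10 log₁₀(2.729) = 4.36 dB

4.36 dB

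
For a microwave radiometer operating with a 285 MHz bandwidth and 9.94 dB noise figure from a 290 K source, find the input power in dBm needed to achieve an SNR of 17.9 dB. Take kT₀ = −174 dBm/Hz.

−61.6 dBm

Sensitivity = −174 + 10 log₁₀(B) + NF + SNR_min
= −174 + 84.55 + 9.94 + 17.9
= −61.61 dBm → −61.6 dBm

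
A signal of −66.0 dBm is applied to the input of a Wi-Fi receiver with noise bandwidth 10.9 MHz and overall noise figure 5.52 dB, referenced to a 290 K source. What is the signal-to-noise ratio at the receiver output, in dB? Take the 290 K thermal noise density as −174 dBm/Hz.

Noise floor: N = −174 + 10 log₁₀(B) + NF
10 log₁₀(1.09×10⁷) = 70.37 dB
N = −174 + 70.37 + 5.52 = −98.11 dBm
SNR = P_sig − N = −66.0 − (−98.11) = 32.11 dB → 32.1 dB

32.1 dB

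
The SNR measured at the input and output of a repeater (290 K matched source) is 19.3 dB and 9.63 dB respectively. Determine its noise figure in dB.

NF (dB) = SNR_in(dB) − SNR_out(dB) when the source is at T₀
NF = 19.3 − 9.63 = 9.67 dB

9.67 dB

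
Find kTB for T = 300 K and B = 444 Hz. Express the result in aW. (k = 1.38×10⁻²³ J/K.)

1.84 aW

P_n = kTB = 1.38×10⁻²³ × 300 × 4.44×10² = 1.84×10⁻¹⁸ W = 1.84 aW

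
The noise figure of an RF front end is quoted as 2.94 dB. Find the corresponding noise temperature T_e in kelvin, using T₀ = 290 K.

281 K

F = 10^(2.94/10) = 1.96789
T_e = (F − 1)·T₀ = (1.96789 − 1) × 290 = 281 K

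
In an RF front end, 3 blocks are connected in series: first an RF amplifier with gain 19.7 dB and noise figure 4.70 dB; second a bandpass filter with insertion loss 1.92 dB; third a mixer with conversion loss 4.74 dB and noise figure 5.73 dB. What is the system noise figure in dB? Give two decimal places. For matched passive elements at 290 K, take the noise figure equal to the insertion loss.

4.78 dB

Convert to linear (a loss of L dB is a gain of −L dB): F_i = 10^(NF_i/10), G_i = 10^(G_i,dB/10)
  Stage 1: F_1 = 10^(4.70/10) = 2.951, G_1 = 10^(19.7/10) = 93.33
  Stage 2: F_2 = 10^(1.92/10) = 1.556, G_2 = 10^(−1.92/10) = 0.6427
  Stage 3: F_3 = 10^(5.73/10) = 3.741, G_3 = 10^(−4.74/10) = 0.3357
Friis cascade:
  F = 2.951 + (1.556 − 1)/93.33 + (3.741 − 1)/59.98 = 3.003
NF = 10 log₁₀(3.003) = 4.78 dB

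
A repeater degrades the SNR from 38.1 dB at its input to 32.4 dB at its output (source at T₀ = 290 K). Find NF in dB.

5.7 dB

NF (dB) = SNR_in(dB) − SNR_out(dB) when the source is at T₀
NF = 38.1 − 32.4 = 5.7 dB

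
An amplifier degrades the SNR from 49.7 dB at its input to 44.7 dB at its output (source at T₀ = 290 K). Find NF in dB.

NF (dB) = SNR_in(dB) − SNR_out(dB) when the source is at T₀
NF = 49.7 − 44.7 = 5.0 dB

5.0 dB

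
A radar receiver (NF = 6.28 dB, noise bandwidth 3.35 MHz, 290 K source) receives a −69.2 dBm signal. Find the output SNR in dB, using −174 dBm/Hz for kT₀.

33.3 dB

Noise floor: N = −174 + 10 log₁₀(B) + NF
10 log₁₀(3.35×10⁶) = 65.25 dB
N = −174 + 65.25 + 6.28 = −102.47 dBm
SNR = P_sig − N = −69.2 − (−102.47) = 33.27 dB → 33.3 dB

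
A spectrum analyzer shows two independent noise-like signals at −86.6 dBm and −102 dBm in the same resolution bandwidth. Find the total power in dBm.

−86.5 dBm

Convert to linear, add, convert back:
P₁ = 2.19×10⁻¹² W, P₂ = 6.31×10⁻¹⁴ W
P_tot = 2.25×10⁻¹² W → 10 log₁₀(P_tot / 10⁻³) = −86.5 dBm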